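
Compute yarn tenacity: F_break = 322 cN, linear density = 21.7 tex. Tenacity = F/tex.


Formula: Tenacity = Breaking force / Linear density
Tenacity = 322 cN / 21.7 tex
Tenacity = 14.84 cN/tex

14.84 cN/tex


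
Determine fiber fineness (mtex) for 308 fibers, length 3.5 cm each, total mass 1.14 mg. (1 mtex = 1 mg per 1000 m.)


Formula: fineness (mtex) = mass (mg) / total length (km) = (mass_mg / total_length_m) * 1000
Step 1: Convert fiber length: 3.5 cm = 0.035 m
Step 2: Total fiber length = 308 * 0.035 = 10.78 m
Step 3: Linear density = 1.14 mg / 10.78 m = 0.1058 mg/m
Step 4: fineness = 0.1058 * 1000 = 105.8 mtex

105.8 mtex


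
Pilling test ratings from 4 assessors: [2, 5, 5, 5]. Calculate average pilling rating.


Formula: Mean = sum / count
Sum = 2 + 5 + 5 + 5 = 17
Mean = 17 / 4 = 4.3

4.3


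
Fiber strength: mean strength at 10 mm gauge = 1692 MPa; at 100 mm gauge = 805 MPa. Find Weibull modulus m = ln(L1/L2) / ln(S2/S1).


Formula: m = ln(L1/L2) / ln(S2/S1)
Step 1: ln(L1/L2) = ln(10/100) = -2.30259
Step 2: S2/S1 = 805/1692 = 0.47577
Step 3: ln(S2/S1) = ln(0.47577) = -0.74282
Step 4: m = -2.30259 / -0.74282 = 3.10

3.10 (Weibull m)


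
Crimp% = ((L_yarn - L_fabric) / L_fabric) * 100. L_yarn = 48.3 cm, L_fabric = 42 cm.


Formula: Crimp% = ((L_yarn - L_fabric) / L_fabric) * 100
Step 1: Extension = 48.3 - 42 = 6.3 cm
Step 2: Crimp% = (6.3 / 42) * 100
Step 3: Crimp% = 0.15 * 100 = 15.0%

15.0%


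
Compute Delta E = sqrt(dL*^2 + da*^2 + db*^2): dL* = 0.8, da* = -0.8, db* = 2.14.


Formula: Delta E = sqrt(dL*^2 + da*^2 + db*^2)
Step 1: dL*^2 = 0.8^2 = 0.64
Step 2: da*^2 = (-0.8)^2 = 0.64
Step 3: db*^2 = 2.14^2 = 4.5796
Step 4: Sum = 0.64 + 0.64 + 4.5796 = 5.8596
Step 5: Delta E = sqrt(5.8596) = 2.42

2.42 Delta E


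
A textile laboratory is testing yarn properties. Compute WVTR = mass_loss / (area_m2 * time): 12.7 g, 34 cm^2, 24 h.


Formula: WVTR = mass_loss / (area * time)
Step 1: Convert area: 34 cm^2 = 0.0034 m^2
Step 2: WVTR = 12.7 g / (0.0034 m^2 * 24 h)
Step 3: WVTR = 12.7 / 0.0816 = 155.6 g/m^2/h

155.6 g/m^2/h


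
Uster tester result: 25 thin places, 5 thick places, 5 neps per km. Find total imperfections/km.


Formula: Total = thin places + thick places + neps
Total = 25 + 5 + 5
Total = 35 imperfections/km

35 imperfections/km


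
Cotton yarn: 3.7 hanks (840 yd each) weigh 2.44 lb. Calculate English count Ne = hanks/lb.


Formula: Ne = hanks / mass_lb
Substituting: Ne = 3.7 / 2.44
Ne = 1.5

1.5 Ne


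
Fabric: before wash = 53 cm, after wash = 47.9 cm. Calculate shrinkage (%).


Formula: Shrinkage% = ((L_before - L_after) / L_before) * 100
Step 1: Shrinkage = 53 - 47.9 = 5.1 cm
Step 2: Shrinkage% = (5.1 / 53) * 100
Step 3: Shrinkage% = 0.096226 * 100 = 9.6226% ≈ 9.6%

9.6%


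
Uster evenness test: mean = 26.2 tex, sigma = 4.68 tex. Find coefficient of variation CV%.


Formula: CV% = (standard deviation / mean) * 100
Step 1: Ratio = 4.68 / 26.2 = 0.178626
Step 2: CV% = 0.178626 * 100 = 17.8626% ≈ 17.9%

17.9%


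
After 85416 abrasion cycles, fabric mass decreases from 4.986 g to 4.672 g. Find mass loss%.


Formula: Mass loss% = ((m_before - m_after) / m_before) * 100
Step 1: Mass loss = 4.986 - 4.672 = 0.314 g
Step 2: Ratio = 0.314 / 4.986 = 0.0629763
Step 3: Mass loss% = 0.0629763 * 100 = 6.29763% ≈ 6.30%

6.30%


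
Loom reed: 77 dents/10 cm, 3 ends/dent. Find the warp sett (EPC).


Formula: EPC = (dents per 10 cm * ends per dent) / 10
Step 1: Total ends per 10 cm = 77 * 3 = 231
Step 2: EPC = 231 / 10 = 23.1 ends/cm

23.1 ends/cm


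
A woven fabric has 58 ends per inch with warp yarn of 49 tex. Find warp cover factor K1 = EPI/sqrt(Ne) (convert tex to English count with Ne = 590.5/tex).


Formula: K1 = EPI / sqrt(Ne), with Ne = 590.5 / tex_warp
Step 1: Ne = 590.5 / 49 = 12.051
Step 2: sqrt(Ne) = sqrt(12.051) = 3.4715
Step 3: K1 = 58 / 3.4715 = 16.7

16.7


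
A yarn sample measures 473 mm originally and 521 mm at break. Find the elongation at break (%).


Formula: Elongation (%) = ((L_break - L0) / L0) * 100
Step 1: Extension = 521 - 473 = 48 mm
Step 2: Elongation = (48 / 473) * 100
Step 3: Elongation = 0.10148 * 100 = 10.148% ≈ 10.1%

10.1%


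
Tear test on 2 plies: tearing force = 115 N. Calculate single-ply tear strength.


Formula: Per-ply strength = Total force / Number of plies
Per-ply = 115 N / 2
Per-ply = 57.5 N

57.5 N


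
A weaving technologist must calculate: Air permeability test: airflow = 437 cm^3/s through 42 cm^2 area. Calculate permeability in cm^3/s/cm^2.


Formula: Air Permeability = Airflow / Test Area
AP = 437 cm^3/s / 42 cm^2
AP = 10.4 cm^3/s/cm^2

10.4 cm^3/s/cm^2


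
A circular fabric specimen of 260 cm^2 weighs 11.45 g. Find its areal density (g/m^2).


Formula: GSM = mass_g / area_m2
Step 1: Convert area: 260 cm^2 = 260 / 10000 = 0.026 m^2
Step 2: GSM = 11.45 g / 0.026 m^2 = 440.4 g/m^2

440.4 g/m^2


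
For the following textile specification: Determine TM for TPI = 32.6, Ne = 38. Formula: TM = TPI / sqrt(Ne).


Formula: TM = TPI / sqrt(Ne)
Step 1: sqrt(Ne) = sqrt(38) = 6.1644
Step 2: TM = 32.6 / 6.1644 = 5.29

5.29 TM


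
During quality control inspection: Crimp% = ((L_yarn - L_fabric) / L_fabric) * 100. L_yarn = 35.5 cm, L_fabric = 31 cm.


Formula: Crimp% = ((L_yarn - L_fabric) / L_fabric) * 100
Step 1: Extension = 35.5 - 31 = 4.5 cm
Step 2: Crimp% = (4.5 / 31) * 100
Step 3: Crimp% = 0.145161 * 100 = 14.5161% ≈ 14.5%

14.5%


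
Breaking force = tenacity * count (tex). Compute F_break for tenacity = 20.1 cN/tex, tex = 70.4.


Formula: Breaking force = Tenacity * Linear density
F = 20.1 cN/tex * 70.4 tex
F = 1415.04 cN

1415.04 cN


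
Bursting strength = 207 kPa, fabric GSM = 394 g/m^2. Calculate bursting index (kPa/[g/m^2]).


Formula: Bursting Index = Bursting Strength / Fabric GSM
BI = 207 kPa / 394 g/m^2
BI = 0.525 kPa/(g/m^2)

0.525 kPa/(g/m^2)


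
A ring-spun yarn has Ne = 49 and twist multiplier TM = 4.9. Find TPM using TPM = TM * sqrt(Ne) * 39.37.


Formula: TPM = TM * sqrt(Ne) * 39.37
Step 1: sqrt(Ne) = sqrt(49) = 7
Step 2: TM * sqrt(Ne) = 4.9 * 7 = 34.3
Step 3: TPM = 34.3 * 39.37 = 1350 twists/m

1350 twists/m


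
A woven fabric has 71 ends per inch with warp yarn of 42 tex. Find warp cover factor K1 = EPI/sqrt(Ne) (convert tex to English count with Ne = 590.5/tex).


Formula: K1 = EPI / sqrt(Ne), with Ne = 590.5 / tex_warp
Step 1: Ne = 590.5 / 42 = 14.06
Step 2: sqrt(Ne) = sqrt(14.06) = 3.7497
Step 3: K1 = 71 / 3.7497 = 18.9

18.9


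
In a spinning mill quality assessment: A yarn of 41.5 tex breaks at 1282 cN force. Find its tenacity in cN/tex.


Formula: Tenacity = Breaking force / Linear density
Tenacity = 1282 cN / 41.5 tex
Tenacity = 30.89 cN/tex

30.89 cN/tex


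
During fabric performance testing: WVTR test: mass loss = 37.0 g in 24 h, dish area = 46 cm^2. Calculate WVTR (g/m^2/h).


Formula: WVTR = mass_loss / (area * time)
Step 1: Convert area: 46 cm^2 = 0.0046 m^2
Step 2: WVTR = 37.0 g / (0.0046 m^2 * 24 h)
Step 3: WVTR = 37.0 / 0.1104 = 335.1 g/m^2/h

335.1 g/m^2/h


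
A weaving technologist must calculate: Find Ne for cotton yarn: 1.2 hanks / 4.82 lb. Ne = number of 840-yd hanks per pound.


Formula: Ne = hanks / mass_lb
Substituting: Ne = 1.2 / 4.82
Ne = 0.2

0.2 Ne


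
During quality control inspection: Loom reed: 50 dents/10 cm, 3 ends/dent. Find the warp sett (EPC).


Formula: EPC = (dents per 10 cm * ends per dent) / 10
Step 1: Total ends per 10 cm = 50 * 3 = 150
Step 2: EPC = 150 / 10 = 15.0 ends/cm

15.0 ends/cm


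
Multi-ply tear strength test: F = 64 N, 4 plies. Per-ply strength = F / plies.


Formula: Per-ply strength = Total force / Number of plies
Per-ply = 64 N / 4
Per-ply = 16 N

16 N


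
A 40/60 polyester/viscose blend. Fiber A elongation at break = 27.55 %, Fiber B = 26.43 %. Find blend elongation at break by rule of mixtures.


Formula: Blend property = (fraction_A * property_A) + (fraction_B * property_B)
Step 1: Contribution A = 40/100 * 27.55 % = 11.02 %
Step 2: Contribution B = 60/100 * 26.43 % = 15.858 %
Step 3: Blend elongation at break = 11.02 + 15.858 = 26.878 %

26.878 %


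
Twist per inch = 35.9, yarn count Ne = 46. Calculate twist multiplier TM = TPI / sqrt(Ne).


Formula: TM = TPI / sqrt(Ne)
Step 1: sqrt(Ne) = sqrt(46) = 6.7823
Step 2: TM = 35.9 / 6.7823 = 5.29

5.29 TM


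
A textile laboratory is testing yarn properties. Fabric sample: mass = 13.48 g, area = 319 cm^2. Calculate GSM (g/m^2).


Formula: GSM = mass_g / area_m2
Step 1: Convert area: 319 cm^2 = 319 / 10000 = 0.0319 m^2
Step 2: GSM = 13.48 g / 0.0319 m^2 = 422.6 g/m^2

422.6 g/m^2


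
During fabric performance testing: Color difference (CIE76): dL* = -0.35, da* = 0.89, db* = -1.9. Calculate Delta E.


Formula: Delta E = sqrt(dL*^2 + da*^2 + db*^2)
Step 1: dL*^2 = (-0.35)^2 = 0.1225
Step 2: da*^2 = 0.89^2 = 0.7921
Step 3: db*^2 = (-1.9)^2 = 3.61
Step 4: Sum = 0.1225 + 0.7921 + 3.61 = 4.5246
Step 5: Delta E = sqrt(4.5246) = 2.13

2.13 Delta E


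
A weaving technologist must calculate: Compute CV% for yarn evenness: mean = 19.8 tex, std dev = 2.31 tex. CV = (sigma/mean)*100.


Formula: CV% = (standard deviation / mean) * 100
Step 1: Ratio = 2.31 / 19.8 = 0.116667
Step 2: CV% = 0.116667 * 100 = 11.6667% ≈ 11.7%

11.7%


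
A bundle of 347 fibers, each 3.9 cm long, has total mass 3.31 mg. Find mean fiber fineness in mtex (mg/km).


Formula: fineness (mtex) = mass (mg) / total length (km) = (mass_mg / total_length_m) * 1000
Step 1: Convert fiber length: 3.9 cm = 0.039 m
Step 2: Total fiber length = 347 * 0.039 = 13.533 m
Step 3: Linear density = 3.31 mg / 13.533 m = 0.2446 mg/m
Step 4: fineness = 0.2446 * 1000 = 244.6 mtex

244.6 mtex


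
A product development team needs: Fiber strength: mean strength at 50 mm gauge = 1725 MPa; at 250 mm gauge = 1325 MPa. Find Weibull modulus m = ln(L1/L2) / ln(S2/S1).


Formula: m = ln(L1/L2) / ln(S2/S1)
Step 1: ln(L1/L2) = ln(50/250) = -1.60944
Step 2: S2/S1 = 1325/1725 = 0.76812
Step 3: ln(S2/S1) = ln(0.76812) = -0.26381
Step 4: m = -1.60944 / -0.26381 = 6.10

6.10 (Weibull m)


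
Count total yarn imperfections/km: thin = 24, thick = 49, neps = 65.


Formula: Total = thin places + thick places + neps
Total = 24 + 49 + 65
Total = 138 imperfections/km

138 imperfections/km


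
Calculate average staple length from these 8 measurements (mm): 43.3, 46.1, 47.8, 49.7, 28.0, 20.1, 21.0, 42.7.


Formula: Mean = sum of lengths / count
Sum = 43.3 + 46.1 + 47.8 + 49.7 + 28.0 + 20.1 + 21.0 + 42.7
Sum = 298.7 mm
Mean = 298.7 / 8 = 37.34 mm

37.34 mm


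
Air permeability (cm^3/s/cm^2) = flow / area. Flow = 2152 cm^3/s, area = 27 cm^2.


Formula: Air Permeability = Airflow / Test Area
AP = 2152 cm^3/s / 27 cm^2
AP = 79.7 cm^3/s/cm^2

79.7 cm^3/s/cm^2


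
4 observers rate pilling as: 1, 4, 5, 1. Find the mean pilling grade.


Formula: Mean = sum / count
Sum = 1 + 4 + 5 + 1 = 11
Mean = 11 / 4 = 2.8

2.8


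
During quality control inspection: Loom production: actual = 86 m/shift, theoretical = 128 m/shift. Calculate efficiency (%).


Formula: Efficiency% = (Actual output / Theoretical output) * 100
Efficiency% = (86 / 128) * 100
Efficiency% = 0.671875 * 100 = 67.1875% ≈ 67.2%

67.2%


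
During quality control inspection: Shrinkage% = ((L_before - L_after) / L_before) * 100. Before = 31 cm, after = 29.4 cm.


Formula: Shrinkage% = ((L_before - L_after) / L_before) * 100
Step 1: Shrinkage = 31 - 29.4 = 1.6 cm
Step 2: Shrinkage% = (1.6 / 31) * 100
Step 3: Shrinkage% = 0.051613 * 100 = 5.1613% ≈ 5.2%

5.2%


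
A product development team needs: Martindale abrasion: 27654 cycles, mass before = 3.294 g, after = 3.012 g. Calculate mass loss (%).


Formula: Mass loss% = ((m_before - m_after) / m_before) * 100
Step 1: Mass loss = 3.294 - 3.012 = 0.282 g
Step 2: Ratio = 0.282 / 3.294 = 0.0856102
Step 3: Mass loss% = 0.0856102 * 100 = 8.56102% ≈ 8.56%

8.56%


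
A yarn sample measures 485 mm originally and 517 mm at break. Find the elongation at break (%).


Formula: Elongation (%) = ((L_break - L0) / L0) * 100
Step 1: Extension = 517 - 485 = 32 mm
Step 2: Elongation = (32 / 485) * 100
Step 3: Elongation = 0.065979 * 100 = 6.5979% ≈ 6.6%

6.6%


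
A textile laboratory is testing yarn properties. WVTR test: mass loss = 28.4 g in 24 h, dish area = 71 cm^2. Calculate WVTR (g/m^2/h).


Formula: WVTR = mass_loss / (area * time)
Step 1: Convert area: 71 cm^2 = 0.0071 m^2
Step 2: WVTR = 28.4 g / (0.0071 m^2 * 24 h)
Step 3: WVTR = 28.4 / 0.1704 = 166.7 g/m^2/h

166.7 g/m^2/h


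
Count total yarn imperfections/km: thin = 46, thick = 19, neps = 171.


Formula: Total = thin places + thick places + neps
Total = 46 + 19 + 171
Total = 236 imperfections/km

236 imperfections/km


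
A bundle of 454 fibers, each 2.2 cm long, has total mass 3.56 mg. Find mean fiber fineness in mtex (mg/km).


Formula: fineness (mtex) = mass (mg) / total length (km) = (mass_mg / total_length_m) * 1000
Step 1: Convert fiber length: 2.2 cm = 0.022 m
Step 2: Total fiber length = 454 * 0.022 = 9.988 m
Step 3: Linear density = 3.56 mg / 9.988 m = 0.3564 mg/m
Step 4: fineness = 0.3564 * 1000 = 356.4 mtex

356.4 mtex


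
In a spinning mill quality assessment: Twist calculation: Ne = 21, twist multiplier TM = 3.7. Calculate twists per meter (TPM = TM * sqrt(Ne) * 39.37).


Formula: TPM = TM * sqrt(Ne) * 39.37
Step 1: sqrt(Ne) = sqrt(21) = 4.5826
Step 2: TM * sqrt(Ne) = 3.7 * 4.5826 = 16.9556
Step 3: TPM = 16.9556 * 39.37 = 668 twists/m

668 twists/m


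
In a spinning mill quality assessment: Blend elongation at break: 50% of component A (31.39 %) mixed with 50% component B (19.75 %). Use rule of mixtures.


Formula: Blend property = (fraction_A * property_A) + (fraction_B * property_B)
Step 1: Contribution A = 50/100 * 31.39 % = 15.695 %
Step 2: Contribution B = 50/100 * 19.75 % = 9.875 %
Step 3: Blend elongation at break = 15.695 + 9.875 = 25.57 %

25.57 %


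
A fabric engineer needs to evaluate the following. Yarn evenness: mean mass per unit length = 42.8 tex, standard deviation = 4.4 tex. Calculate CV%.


Formula: CV% = (standard deviation / mean) * 100
Step 1: Ratio = 4.4 / 42.8 = 0.102804
Step 2: CV% = 0.102804 * 100 = 10.2804% ≈ 10.3%

10.3%


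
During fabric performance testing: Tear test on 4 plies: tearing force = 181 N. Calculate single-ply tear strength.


Formula: Per-ply strength = Total force / Number of plies
Per-ply = 181 N / 4
Per-ply = 45.25 N

45.25 N


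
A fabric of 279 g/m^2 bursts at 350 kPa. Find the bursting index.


Formula: Bursting Index = Bursting Strength / Fabric GSM
BI = 350 kPa / 279 g/m^2
BI = 1.254 kPa/(g/m^2)

1.254 kPa/(g/m^2)


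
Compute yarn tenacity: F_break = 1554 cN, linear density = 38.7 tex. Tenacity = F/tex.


Formula: Tenacity = Breaking force / Linear density
Tenacity = 1554 cN / 38.7 tex
Tenacity = 40.16 cN/tex

40.16 cN/tex


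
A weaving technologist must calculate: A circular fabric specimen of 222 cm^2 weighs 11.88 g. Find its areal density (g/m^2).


Formula: GSM = mass_g / area_m2
Step 1: Convert area: 222 cm^2 = 222 / 10000 = 0.0222 m^2
Step 2: GSM = 11.88 g / 0.0222 m^2 = 535.1 g/m^2

535.1 g/m^2


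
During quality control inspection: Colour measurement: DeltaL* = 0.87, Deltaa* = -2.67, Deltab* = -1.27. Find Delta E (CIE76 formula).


Formula: Delta E = sqrt(dL*^2 + da*^2 + db*^2)
Step 1: dL*^2 = 0.87^2 = 0.7569
Step 2: da*^2 = (-2.67)^2 = 7.1289
Step 3: db*^2 = (-1.27)^2 = 1.6129
Step 4: Sum = 0.7569 + 7.1289 + 1.6129 = 9.4987
Step 5: Delta E = sqrt(9.4987) = 3.08

3.08 Delta E


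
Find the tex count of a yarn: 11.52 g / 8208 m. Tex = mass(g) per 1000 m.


Formula: Tex = (mass_g / length_m) * 1000
Substituting: Tex = (11.52 / 8208) * 1000
Intermediate: 11.52 / 8208 = 0.00140351 g/m
Tex = 0.00140351 * 1000 = 1.40 tex

1.40 tex


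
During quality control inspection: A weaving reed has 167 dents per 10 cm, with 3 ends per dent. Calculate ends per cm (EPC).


Formula: EPC = (dents per 10 cm * ends per dent) / 10
Step 1: Total ends per 10 cm = 167 * 3 = 501
Step 2: EPC = 501 / 10 = 50.1 ends/cm

50.1 ends/cm


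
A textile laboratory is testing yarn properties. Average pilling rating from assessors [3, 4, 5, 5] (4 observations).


Formula: Mean = sum / count
Sum = 3 + 4 + 5 + 5 = 17
Mean = 17 / 4 = 4.3

4.3


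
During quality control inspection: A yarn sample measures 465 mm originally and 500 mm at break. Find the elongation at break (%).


Formula: Elongation (%) = ((L_break - L0) / L0) * 100
Step 1: Extension = 500 - 465 = 35 mm
Step 2: Elongation = (35 / 465) * 100
Step 3: Elongation = 0.075269 * 100 = 7.5269% ≈ 7.5%

7.5%


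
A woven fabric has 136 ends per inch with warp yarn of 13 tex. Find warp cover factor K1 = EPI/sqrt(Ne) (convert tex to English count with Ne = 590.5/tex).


Formula: K1 = EPI / sqrt(Ne), with Ne = 590.5 / tex_warp
Step 1: Ne = 590.5 / 13 = 45.423
Step 2: sqrt(Ne) = sqrt(45.423) = 6.7397
Step 3: K1 = 136 / 6.7397 = 20.2

20.2


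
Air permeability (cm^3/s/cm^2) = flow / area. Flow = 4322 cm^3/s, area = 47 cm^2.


Formula: Air Permeability = Airflow / Test Area
AP = 4322 cm^3/s / 47 cm^2
AP = 92.0 cm^3/s/cm^2

92.0 cm^3/s/cm^2


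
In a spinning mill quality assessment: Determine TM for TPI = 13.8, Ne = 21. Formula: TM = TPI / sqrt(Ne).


Formula: TM = TPI / sqrt(Ne)
Step 1: sqrt(Ne) = sqrt(21) = 4.5826
Step 2: TM = 13.8 / 4.5826 = 3.01

3.01 TM


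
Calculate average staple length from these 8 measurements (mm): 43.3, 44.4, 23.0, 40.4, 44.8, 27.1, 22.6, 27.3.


Formula: Mean = sum of lengths / count
Sum = 43.3 + 44.4 + 23.0 + 40.4 + 44.8 + 27.1 + 22.6 + 27.3
Sum = 272.9 mm
Mean = 272.9 / 8 = 34.11 mm

34.11 mm


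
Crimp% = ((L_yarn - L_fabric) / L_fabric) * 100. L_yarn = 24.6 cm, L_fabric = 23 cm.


Formula: Crimp% = ((L_yarn - L_fabric) / L_fabric) * 100
Step 1: Extension = 24.6 - 23 = 1.6 cm
Step 2: Crimp% = (1.6 / 23) * 100
Step 3: Crimp% = 0.069565 * 100 = 6.9565% ≈ 7.0%

7.0%


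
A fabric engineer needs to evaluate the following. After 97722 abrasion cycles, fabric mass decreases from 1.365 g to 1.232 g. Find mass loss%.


Formula: Mass loss% = ((m_before - m_after) / m_before) * 100
Step 1: Mass loss = 1.365 - 1.232 = 0.133 g
Step 2: Ratio = 0.133 / 1.365 = 0.0974359
Step 3: Mass loss% = 0.0974359 * 100 = 9.74359% ≈ 9.74%

9.74%


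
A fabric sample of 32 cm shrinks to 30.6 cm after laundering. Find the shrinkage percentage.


Formula: Shrinkage% = ((L_before - L_after) / L_before) * 100
Step 1: Shrinkage = 32 - 30.6 = 1.4 cm
Step 2: Shrinkage% = (1.4 / 32) * 100
Step 3: Shrinkage% = 0.04375 * 100 = 4.375% ≈ 4.4%

4.4%


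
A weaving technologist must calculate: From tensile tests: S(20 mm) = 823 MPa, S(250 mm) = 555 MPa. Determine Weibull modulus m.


Formula: m = ln(L1/L2) / ln(S2/S1)
Step 1: ln(L1/L2) = ln(20/250) = -2.52573
Step 2: S2/S1 = 555/823 = 0.67436
Step 3: ln(S2/S1) = ln(0.67436) = -0.39399
Step 4: m = -2.52573 / -0.39399 = 6.41

6.41 (Weibull m)


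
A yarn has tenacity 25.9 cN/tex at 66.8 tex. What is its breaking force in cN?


Formula: Breaking force = Tenacity * Linear density
F = 25.9 cN/tex * 66.8 tex
F = 1730.12 cN

1730.12 cN


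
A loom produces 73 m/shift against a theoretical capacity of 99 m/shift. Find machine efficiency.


Formula: Efficiency% = (Actual output / Theoretical output) * 100
Efficiency% = (73 / 99) * 100
Efficiency% = 0.737374 * 100 = 73.7374% ≈ 73.7%

73.7%


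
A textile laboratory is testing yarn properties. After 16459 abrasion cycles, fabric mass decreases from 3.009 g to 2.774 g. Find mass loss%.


Formula: Mass loss% = ((m_before - m_after) / m_before) * 100
Step 1: Mass loss = 3.009 - 2.774 = 0.235 g
Step 2: Ratio = 0.235 / 3.009 = 0.078099
Step 3: Mass loss% = 0.078099 * 100 = 7.8099% ≈ 7.81%

7.81%


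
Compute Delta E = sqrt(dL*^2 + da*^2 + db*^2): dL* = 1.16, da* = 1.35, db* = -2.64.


Formula: Delta E = sqrt(dL*^2 + da*^2 + db*^2)
Step 1: dL*^2 = 1.16^2 = 1.3456
Step 2: da*^2 = 1.35^2 = 1.8225
Step 3: db*^2 = (-2.64)^2 = 6.9696
Step 4: Sum = 1.3456 + 1.8225 + 6.9696 = 10.1377
Step 5: Delta E = sqrt(10.1377) = 3.18

3.18 Delta E


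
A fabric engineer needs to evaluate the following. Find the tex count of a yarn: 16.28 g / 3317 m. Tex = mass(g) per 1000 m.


Formula: Tex = (mass_g / length_m) * 1000
Substituting: Tex = (16.28 / 3317) * 1000
Intermediate: 16.28 / 3317 = 0.00490805 g/m
Tex = 0.00490805 * 1000 = 4.91 tex

4.91 tex


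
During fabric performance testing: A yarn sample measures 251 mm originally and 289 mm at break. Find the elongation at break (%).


Formula: Elongation (%) = ((L_break - L0) / L0) * 100
Step 1: Extension = 289 - 251 = 38 mm
Step 2: Elongation = (38 / 251) * 100
Step 3: Elongation = 0.151394 * 100 = 15.1394% ≈ 15.1%

15.1%


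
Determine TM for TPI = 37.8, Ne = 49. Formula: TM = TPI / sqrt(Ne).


Formula: TM = TPI / sqrt(Ne)
Step 1: sqrt(Ne) = sqrt(49) = 7
Step 2: TM = 37.8 / 7 = 5.40

5.40 TM


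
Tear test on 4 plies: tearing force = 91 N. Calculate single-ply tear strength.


Formula: Per-ply strength = Total force / Number of plies
Per-ply = 91 N / 4
Per-ply = 22.75 N

22.75 N


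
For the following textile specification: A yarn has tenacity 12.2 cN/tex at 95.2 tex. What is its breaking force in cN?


Formula: Breaking force = Tenacity * Linear density
F = 12.2 cN/tex * 95.2 tex
F = 1161.44 cN

1161.44 cN


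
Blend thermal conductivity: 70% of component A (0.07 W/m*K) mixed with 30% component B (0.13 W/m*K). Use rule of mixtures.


Formula: Blend property = (fraction_A * property_A) + (fraction_B * property_B)
Step 1: Contribution A = 70/100 * 0.07 W/m*K = 0.049 W/m*K
Step 2: Contribution B = 30/100 * 0.13 W/m*K = 0.039 W/m*K
Step 3: Blend thermal conductivity = 0.049 + 0.039 = 0.088 W/m*K

0.088 W/m*K


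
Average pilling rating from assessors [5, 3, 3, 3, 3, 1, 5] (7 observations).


Formula: Mean = sum / count
Sum = 5 + 3 + 3 + 3 + 3 + 1 + 5 = 23
Mean = 23 / 7 = 3.3

3.3


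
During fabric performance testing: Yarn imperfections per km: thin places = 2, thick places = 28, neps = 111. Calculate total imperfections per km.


Formula: Total = thin places + thick places + neps
Total = 2 + 28 + 111
Total = 141 imperfections/km

141 imperfections/km


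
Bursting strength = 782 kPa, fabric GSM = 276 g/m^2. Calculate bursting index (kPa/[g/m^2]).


Formula: Bursting Index = Bursting Strength / Fabric GSM
BI = 782 kPa / 276 g/m^2
BI = 2.833 kPa/(g/m^2)

2.833 kPa/(g/m^2)


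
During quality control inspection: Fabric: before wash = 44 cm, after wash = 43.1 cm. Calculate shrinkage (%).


Formula: Shrinkage% = ((L_before - L_after) / L_before) * 100
Step 1: Shrinkage = 44 - 43.1 = 0.9 cm
Step 2: Shrinkage% = (0.9 / 44) * 100
Step 3: Shrinkage% = 0.020455 * 100 = 2.0455% ≈ 2.0%

2.0%


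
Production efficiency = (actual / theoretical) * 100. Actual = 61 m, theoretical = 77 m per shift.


Formula: Efficiency% = (Actual output / Theoretical output) * 100
Efficiency% = (61 / 77) * 100
Efficiency% = 0.792208 * 100 = 79.2208% ≈ 79.2%

79.2%


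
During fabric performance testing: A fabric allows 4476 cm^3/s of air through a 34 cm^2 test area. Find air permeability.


Formula: Air Permeability = Airflow / Test Area
AP = 4476 cm^3/s / 34 cm^2
AP = 131.6 cm^3/s/cm^2

131.6 cm^3/s/cm^2


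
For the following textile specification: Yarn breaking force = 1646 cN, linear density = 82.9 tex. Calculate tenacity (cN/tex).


Formula: Tenacity = Breaking force / Linear density
Tenacity = 1646 cN / 82.9 tex
Tenacity = 19.86 cN/tex

19.86 cN/tex


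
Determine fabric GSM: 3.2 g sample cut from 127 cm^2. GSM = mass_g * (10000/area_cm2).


Formula: GSM = mass_g / area_m2
Step 1: Convert area: 127 cm^2 = 127 / 10000 = 0.0127 m^2
Step 2: GSM = 3.2 g / 0.0127 m^2 = 252.0 g/m^2

252.0 g/m^2


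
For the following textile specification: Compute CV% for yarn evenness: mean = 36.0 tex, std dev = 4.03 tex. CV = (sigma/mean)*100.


Formula: CV% = (standard deviation / mean) * 100
Step 1: Ratio = 4.03 / 36.0 = 0.111944
Step 2: CV% = 0.111944 * 100 = 11.1944% ≈ 11.2%

11.2%


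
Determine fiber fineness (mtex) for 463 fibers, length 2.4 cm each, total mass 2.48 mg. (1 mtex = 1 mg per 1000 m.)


Formula: fineness (mtex) = mass (mg) / total length (km) = (mass_mg / total_length_m) * 1000
Step 1: Convert fiber length: 2.4 cm = 0.024 m
Step 2: Total fiber length = 463 * 0.024 = 11.112 m
Step 3: Linear density = 2.48 mg / 11.112 m = 0.2232 mg/m
Step 4: fineness = 0.2232 * 1000 = 223.2 mtex

223.2 mtex


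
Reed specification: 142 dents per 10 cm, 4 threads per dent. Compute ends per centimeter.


Formula: EPC = (dents per 10 cm * ends per dent) / 10
Step 1: Total ends per 10 cm = 142 * 4 = 568
Step 2: EPC = 568 / 10 = 56.8 ends/cm

56.8 ends/cm


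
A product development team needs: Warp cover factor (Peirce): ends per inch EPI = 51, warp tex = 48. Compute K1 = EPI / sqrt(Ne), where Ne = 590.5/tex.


Formula: K1 = EPI / sqrt(Ne), with Ne = 590.5 / tex_warp
Step 1: Ne = 590.5 / 48 = 12.302
Step 2: sqrt(Ne) = sqrt(12.302) = 3.5074
Step 3: K1 = 51 / 3.5074 = 14.5

14.5


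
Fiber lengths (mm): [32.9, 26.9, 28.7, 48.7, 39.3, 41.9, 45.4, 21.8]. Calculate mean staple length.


Formula: Mean = sum of lengths / count
Sum = 32.9 + 26.9 + 28.7 + 48.7 + 39.3 + 41.9 + 45.4 + 21.8
Sum = 285.6 mm
Mean = 285.6 / 8 = 35.70 mm

35.70 mm


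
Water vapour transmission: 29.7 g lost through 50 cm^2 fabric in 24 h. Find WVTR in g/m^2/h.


Formula: WVTR = mass_loss / (area * time)
Step 1: Convert area: 50 cm^2 = 0.005 m^2
Step 2: WVTR = 29.7 g / (0.005 m^2 * 24 h)
Step 3: WVTR = 29.7 / 0.12 = 247.5 g/m^2/h

247.5 g/m^2/h


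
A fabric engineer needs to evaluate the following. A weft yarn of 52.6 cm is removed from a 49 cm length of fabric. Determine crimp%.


Formula: Crimp% = ((L_yarn - L_fabric) / L_fabric) * 100
Step 1: Extension = 52.6 - 49 = 3.6 cm
Step 2: Crimp% = (3.6 / 49) * 100
Step 3: Crimp% = 0.073469 * 100 = 7.3469% ≈ 7.3%

7.3%


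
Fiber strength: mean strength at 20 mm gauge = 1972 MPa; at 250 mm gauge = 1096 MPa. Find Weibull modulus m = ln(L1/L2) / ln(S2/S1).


Formula: m = ln(L1/L2) / ln(S2/S1)
Step 1: ln(L1/L2) = ln(20/250) = -2.52573
Step 2: S2/S1 = 1096/1972 = 0.55578
Step 3: ln(S2/S1) = ln(0.55578) = -0.58738
Step 4: m = -2.52573 / -0.58738 = 4.30

4.30 (Weibull m)


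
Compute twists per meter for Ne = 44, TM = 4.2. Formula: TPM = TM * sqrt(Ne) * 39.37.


Formula: TPM = TM * sqrt(Ne) * 39.37
Step 1: sqrt(Ne) = sqrt(44) = 6.6332
Step 2: TM * sqrt(Ne) = 4.2 * 6.6332 = 27.8594
Step 3: TPM = 27.8594 * 39.37 = 1097 twists/m

1097 twists/m


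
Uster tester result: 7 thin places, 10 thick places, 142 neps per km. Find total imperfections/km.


Formula: Total = thin places + thick places + neps
Total = 7 + 10 + 142
Total = 159 imperfections/km

159 imperfections/km


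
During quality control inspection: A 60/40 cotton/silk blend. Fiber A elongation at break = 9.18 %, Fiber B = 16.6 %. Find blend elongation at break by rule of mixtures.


Formula: Blend property = (fraction_A * property_A) + (fraction_B * property_B)
Step 1: Contribution A = 60/100 * 9.18 % = 5.508 %
Step 2: Contribution B = 40/100 * 16.6 % = 6.64 %
Step 3: Blend elongation at break = 5.508 + 6.64 = 12.148 %

12.148 %


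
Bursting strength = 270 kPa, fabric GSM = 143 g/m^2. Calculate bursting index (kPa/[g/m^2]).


Formula: Bursting Index = Bursting Strength / Fabric GSM
BI = 270 kPa / 143 g/m^2
BI = 1.888 kPa/(g/m^2)

1.888 kPa/(g/m^2)


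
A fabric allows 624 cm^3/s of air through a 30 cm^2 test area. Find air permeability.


Formula: Air Permeability = Airflow / Test Area
AP = 624 cm^3/s / 30 cm^2
AP = 20.8 cm^3/s/cm^2

20.8 cm^3/s/cm^2


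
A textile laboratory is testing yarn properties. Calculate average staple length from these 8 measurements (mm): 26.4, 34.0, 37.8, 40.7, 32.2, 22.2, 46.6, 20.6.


Formula: Mean = sum of lengths / count
Sum = 26.4 + 34.0 + 37.8 + 40.7 + 32.2 + 22.2 + 46.6 + 20.6
Sum = 260.5 mm
Mean = 260.5 / 8 = 32.56 mm

32.56 mm


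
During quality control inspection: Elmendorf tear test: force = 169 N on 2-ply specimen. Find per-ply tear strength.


Formula: Per-ply strength = Total force / Number of plies
Per-ply = 169 N / 2
Per-ply = 84.5 N

84.5 N


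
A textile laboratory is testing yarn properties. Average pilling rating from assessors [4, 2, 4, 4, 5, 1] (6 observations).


Formula: Mean = sum / count
Sum = 4 + 2 + 4 + 4 + 5 + 1 = 20
Mean = 20 / 6 = 3.3

3.3


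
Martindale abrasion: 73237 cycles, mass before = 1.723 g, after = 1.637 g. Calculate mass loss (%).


Formula: Mass loss% = ((m_before - m_after) / m_before) * 100
Step 1: Mass loss = 1.723 - 1.637 = 0.086 g
Step 2: Ratio = 0.086 / 1.723 = 0.0499129
Step 3: Mass loss% = 0.0499129 * 100 = 4.99129% ≈ 4.99%

4.99%


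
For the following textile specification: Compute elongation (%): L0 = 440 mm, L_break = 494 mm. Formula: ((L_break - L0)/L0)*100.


Formula: Elongation (%) = ((L_break - L0) / L0) * 100
Step 1: Extension = 494 - 440 = 54 mm
Step 2: Elongation = (54 / 440) * 100
Step 3: Elongation = 0.122727 * 100 = 12.2727% ≈ 12.3%

12.3%


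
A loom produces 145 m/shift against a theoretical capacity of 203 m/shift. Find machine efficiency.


Formula: Efficiency% = (Actual output / Theoretical output) * 100
Efficiency% = (145 / 203) * 100
Efficiency% = 0.714286 * 100 = 71.4286% ≈ 71.4%

71.4%


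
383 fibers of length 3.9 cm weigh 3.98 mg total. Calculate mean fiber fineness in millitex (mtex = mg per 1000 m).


Formula: fineness (mtex) = mass (mg) / total length (km) = (mass_mg / total_length_m) * 1000
Step 1: Convert fiber length: 3.9 cm = 0.039 m
Step 2: Total fiber length = 383 * 0.039 = 14.937 m
Step 3: Linear density = 3.98 mg / 14.937 m = 0.2665 mg/m
Step 4: fineness = 0.2665 * 1000 = 266.5 mtex

266.5 mtex


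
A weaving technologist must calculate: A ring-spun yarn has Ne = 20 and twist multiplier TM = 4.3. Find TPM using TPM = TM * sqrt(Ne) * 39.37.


Formula: TPM = TM * sqrt(Ne) * 39.37
Step 1: sqrt(Ne) = sqrt(20) = 4.4721
Step 2: TM * sqrt(Ne) = 4.3 * 4.4721 = 19.23
Step 3: TPM = 19.23 * 39.37 = 757 twists/m

757 twists/m


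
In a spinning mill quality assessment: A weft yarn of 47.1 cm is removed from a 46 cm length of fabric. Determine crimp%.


Formula: Crimp% = ((L_yarn - L_fabric) / L_fabric) * 100
Step 1: Extension = 47.1 - 46 = 1.1 cm
Step 2: Crimp% = (1.1 / 46) * 100
Step 3: Crimp% = 0.023913 * 100 = 2.3913% ≈ 2.4%

2.4%


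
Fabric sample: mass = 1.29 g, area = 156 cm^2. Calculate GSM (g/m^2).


Formula: GSM = mass_g / area_m2
Step 1: Convert area: 156 cm^2 = 156 / 10000 = 0.0156 m^2
Step 2: GSM = 1.29 g / 0.0156 m^2 = 82.7 g/m^2

82.7 g/m^2


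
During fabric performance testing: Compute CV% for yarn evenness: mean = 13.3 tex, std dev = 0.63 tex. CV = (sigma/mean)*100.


Formula: CV% = (standard deviation / mean) * 100
Step 1: Ratio = 0.63 / 13.3 = 0.047368
Step 2: CV% = 0.047368 * 100 = 4.7368% ≈ 4.7%

4.7%


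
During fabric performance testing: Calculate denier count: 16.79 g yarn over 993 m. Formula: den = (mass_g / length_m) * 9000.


Formula: den = (mass_g / length_m) * 9000
Substituting: den = (16.79 / 993) * 9000
Intermediate: 16.79 / 993 = 0.01690836 g/m
den = 0.01690836 * 9000 = 152.2 denier

152.2 denier


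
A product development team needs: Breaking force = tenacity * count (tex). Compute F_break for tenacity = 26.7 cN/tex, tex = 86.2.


Formula: Breaking force = Tenacity * Linear density
F = 26.7 cN/tex * 86.2 tex
F = 2301.54 cN

2301.54 cN


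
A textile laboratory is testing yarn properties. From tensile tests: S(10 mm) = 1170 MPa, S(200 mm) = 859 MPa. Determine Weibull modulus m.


Formula: m = ln(L1/L2) / ln(S2/S1)
Step 1: ln(L1/L2) = ln(10/200) = -2.99573
Step 2: S2/S1 = 859/1170 = 0.73419
Step 3: ln(S2/S1) = ln(0.73419) = -0.30899
Step 4: m = -2.99573 / -0.30899 = 9.70

9.70 (Weibull m)


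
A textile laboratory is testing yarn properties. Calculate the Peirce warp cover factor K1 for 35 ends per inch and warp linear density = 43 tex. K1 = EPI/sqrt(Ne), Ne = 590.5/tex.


Formula: K1 = EPI / sqrt(Ne), with Ne = 590.5 / tex_warp
Step 1: Ne = 590.5 / 43 = 13.733
Step 2: sqrt(Ne) = sqrt(13.733) = 3.7058
Step 3: K1 = 35 / 3.7058 = 9.4

9.4


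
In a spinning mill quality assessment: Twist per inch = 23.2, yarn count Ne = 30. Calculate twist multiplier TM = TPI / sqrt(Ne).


Formula: TM = TPI / sqrt(Ne)
Step 1: sqrt(Ne) = sqrt(30) = 5.4772
Step 2: TM = 23.2 / 5.4772 = 4.24

4.24 TM


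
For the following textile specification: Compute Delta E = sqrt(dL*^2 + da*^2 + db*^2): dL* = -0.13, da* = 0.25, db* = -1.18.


Formula: Delta E = sqrt(dL*^2 + da*^2 + db*^2)
Step 1: dL*^2 = (-0.13)^2 = 0.0169
Step 2: da*^2 = 0.25^2 = 0.0625
Step 3: db*^2 = (-1.18)^2 = 1.3924
Step 4: Sum = 0.0169 + 0.0625 + 1.3924 = 1.4718
Step 5: Delta E = sqrt(1.4718) = 1.21

1.21 Delta E


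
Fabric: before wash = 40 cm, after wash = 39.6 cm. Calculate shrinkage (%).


Formula: Shrinkage% = ((L_before - L_after) / L_before) * 100
Step 1: Shrinkage = 40 - 39.6 = 0.4 cm
Step 2: Shrinkage% = (0.4 / 40) * 100
Step 3: Shrinkage% = 0.01 * 100 = 1.0%

1.0%


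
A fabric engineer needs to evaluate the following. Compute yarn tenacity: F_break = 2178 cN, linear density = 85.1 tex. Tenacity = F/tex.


Formula: Tenacity = Breaking force / Linear density
Tenacity = 2178 cN / 85.1 tex
Tenacity = 25.59 cN/tex

25.59 cN/tex


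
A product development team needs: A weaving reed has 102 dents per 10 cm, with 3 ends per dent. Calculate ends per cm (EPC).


Formula: EPC = (dents per 10 cm * ends per dent) / 10
Step 1: Total ends per 10 cm = 102 * 3 = 306
Step 2: EPC = 306 / 10 = 30.6 ends/cm

30.6 ends/cm


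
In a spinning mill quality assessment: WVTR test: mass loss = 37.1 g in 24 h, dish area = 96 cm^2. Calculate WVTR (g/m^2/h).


Formula: WVTR = mass_loss / (area * time)
Step 1: Convert area: 96 cm^2 = 0.0096 m^2
Step 2: WVTR = 37.1 g / (0.0096 m^2 * 24 h)
Step 3: WVTR = 37.1 / 0.2304 = 161.0 g/m^2/h

161.0 g/m^2/h


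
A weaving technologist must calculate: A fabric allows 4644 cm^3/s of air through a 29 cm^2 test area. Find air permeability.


Formula: Air Permeability = Airflow / Test Area
AP = 4644 cm^3/s / 29 cm^2
AP = 160.1 cm^3/s/cm^2

160.1 cm^3/s/cm^2


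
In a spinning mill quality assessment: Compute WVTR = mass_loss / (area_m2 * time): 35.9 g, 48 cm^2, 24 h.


Formula: WVTR = mass_loss / (area * time)
Step 1: Convert area: 48 cm^2 = 0.0048 m^2
Step 2: WVTR = 35.9 g / (0.0048 m^2 * 24 h)
Step 3: WVTR = 35.9 / 0.1152 = 311.6 g/m^2/h

311.6 g/m^2/h


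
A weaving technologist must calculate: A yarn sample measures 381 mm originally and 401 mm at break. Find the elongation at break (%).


Formula: Elongation (%) = ((L_break - L0) / L0) * 100
Step 1: Extension = 401 - 381 = 20 mm
Step 2: Elongation = (20 / 381) * 100
Step 3: Elongation = 0.052493 * 100 = 5.2493% ≈ 5.2%

5.2%


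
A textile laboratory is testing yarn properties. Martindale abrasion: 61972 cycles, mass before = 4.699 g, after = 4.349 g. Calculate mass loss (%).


Formula: Mass loss% = ((m_before - m_after) / m_before) * 100
Step 1: Mass loss = 4.699 - 4.349 = 0.35 g
Step 2: Ratio = 0.35 / 4.699 = 0.0744839
Step 3: Mass loss% = 0.0744839 * 100 = 7.44839% ≈ 7.45%

7.45%


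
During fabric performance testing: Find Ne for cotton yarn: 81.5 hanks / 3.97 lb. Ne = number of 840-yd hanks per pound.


Formula: Ne = hanks / mass_lb
Substituting: Ne = 81.5 / 3.97
Ne = 20.5

20.5 Ne


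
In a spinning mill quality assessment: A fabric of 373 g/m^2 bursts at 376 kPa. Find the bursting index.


Formula: Bursting Index = Bursting Strength / Fabric GSM
BI = 376 kPa / 373 g/m^2
BI = 1.008 kPa/(g/m^2)

1.008 kPa/(g/m^2)


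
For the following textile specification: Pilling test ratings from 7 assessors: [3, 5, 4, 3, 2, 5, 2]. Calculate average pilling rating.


Formula: Mean = sum / count
Sum = 3 + 5 + 4 + 3 + 2 + 5 + 2 = 24
Mean = 24 / 7 = 3.4

3.4


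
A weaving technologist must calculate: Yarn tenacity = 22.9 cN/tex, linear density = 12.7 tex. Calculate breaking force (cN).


Formula: Breaking force = Tenacity * Linear density
F = 22.9 cN/tex * 12.7 tex
F = 290.83 cN

290.83 cN


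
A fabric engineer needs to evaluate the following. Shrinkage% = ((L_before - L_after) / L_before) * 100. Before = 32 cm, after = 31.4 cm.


Formula: Shrinkage% = ((L_before - L_after) / L_before) * 100
Step 1: Shrinkage = 32 - 31.4 = 0.6 cm
Step 2: Shrinkage% = (0.6 / 32) * 100
Step 3: Shrinkage% = 0.01875 * 100 = 1.875% ≈ 1.9%

1.9%


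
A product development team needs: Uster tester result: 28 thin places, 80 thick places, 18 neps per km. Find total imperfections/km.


Formula: Total = thin places + thick places + neps
Total = 28 + 80 + 18
Total = 126 imperfections/km

126 imperfections/km


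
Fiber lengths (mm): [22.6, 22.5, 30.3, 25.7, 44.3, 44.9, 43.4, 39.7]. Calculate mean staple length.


Formula: Mean = sum of lengths / count
Sum = 22.6 + 22.5 + 30.3 + 25.7 + 44.3 + 44.9 + 43.4 + 39.7
Sum = 273.4 mm
Mean = 273.4 / 8 = 34.18 mm

34.18 mm


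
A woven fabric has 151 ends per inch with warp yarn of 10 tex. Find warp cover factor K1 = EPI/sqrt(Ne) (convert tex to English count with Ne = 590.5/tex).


Formula: K1 = EPI / sqrt(Ne), with Ne = 590.5 / tex_warp
Step 1: Ne = 590.5 / 10 = 59.05
Step 2: sqrt(Ne) = sqrt(59.05) = 7.6844
Step 3: K1 = 151 / 7.6844 = 19.7

19.7


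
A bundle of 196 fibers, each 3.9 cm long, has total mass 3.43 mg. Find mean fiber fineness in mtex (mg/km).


Formula: fineness (mtex) = mass (mg) / total length (km) = (mass_mg / total_length_m) * 1000
Step 1: Convert fiber length: 3.9 cm = 0.039 m
Step 2: Total fiber length = 196 * 0.039 = 7.644 m
Step 3: Linear density = 3.43 mg / 7.644 m = 0.4487 mg/m
Step 4: fineness = 0.4487 * 1000 = 448.7 mtex

448.7 mtex


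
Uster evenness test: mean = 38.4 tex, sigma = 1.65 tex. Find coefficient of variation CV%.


Formula: CV% = (standard deviation / mean) * 100
Step 1: Ratio = 1.65 / 38.4 = 0.042969
Step 2: CV% = 0.042969 * 100 = 4.2969% ≈ 4.3%

4.3%


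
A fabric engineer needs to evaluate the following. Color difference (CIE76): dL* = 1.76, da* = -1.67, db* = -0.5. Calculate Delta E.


Formula: Delta E = sqrt(dL*^2 + da*^2 + db*^2)
Step 1: dL*^2 = 1.76^2 = 3.0976
Step 2: da*^2 = (-1.67)^2 = 2.7889
Step 3: db*^2 = (-0.5)^2 = 0.25
Step 4: Sum = 3.0976 + 2.7889 + 0.25 = 6.1365
Step 5: Delta E = sqrt(6.1365) = 2.48

2.48 Delta E


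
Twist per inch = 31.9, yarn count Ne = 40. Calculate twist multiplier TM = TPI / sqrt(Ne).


Formula: TM = TPI / sqrt(Ne)
Step 1: sqrt(Ne) = sqrt(40) = 6.3246
Step 2: TM = 31.9 / 6.3246 = 5.04

5.04 TM


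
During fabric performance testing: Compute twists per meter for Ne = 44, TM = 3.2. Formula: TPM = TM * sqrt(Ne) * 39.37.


Formula: TPM = TM * sqrt(Ne) * 39.37
Step 1: sqrt(Ne) = sqrt(44) = 6.6332
Step 2: TM * sqrt(Ne) = 3.2 * 6.6332 = 21.2262
Step 3: TPM = 21.2262 * 39.37 = 836 twists/m

836 twists/m


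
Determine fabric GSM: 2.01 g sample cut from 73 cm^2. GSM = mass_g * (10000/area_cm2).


Formula: GSM = mass_g / area_m2
Step 1: Convert area: 73 cm^2 = 73 / 10000 = 0.0073 m^2
Step 2: GSM = 2.01 g / 0.0073 m^2 = 275.3 g/m^2

275.3 g/m^2


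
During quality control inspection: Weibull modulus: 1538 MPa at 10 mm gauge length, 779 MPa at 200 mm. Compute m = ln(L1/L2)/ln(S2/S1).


Formula: m = ln(L1/L2) / ln(S2/S1)
Step 1: ln(L1/L2) = ln(10/200) = -2.99573
Step 2: S2/S1 = 779/1538 = 0.5065
Step 3: ln(S2/S1) = ln(0.5065) = -0.68023
Step 4: m = -2.99573 / -0.68023 = 4.40

4.40 (Weibull m)
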